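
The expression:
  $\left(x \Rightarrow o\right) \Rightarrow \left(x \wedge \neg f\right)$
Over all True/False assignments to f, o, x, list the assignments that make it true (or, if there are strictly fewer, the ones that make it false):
is true only for:
  f=False, o=False, x=True;
  f=False, o=True, x=True;
  f=True, o=False, x=True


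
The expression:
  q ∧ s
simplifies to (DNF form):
q ∧ s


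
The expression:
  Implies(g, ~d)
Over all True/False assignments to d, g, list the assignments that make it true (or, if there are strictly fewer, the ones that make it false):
is false only for:
  d=True, g=True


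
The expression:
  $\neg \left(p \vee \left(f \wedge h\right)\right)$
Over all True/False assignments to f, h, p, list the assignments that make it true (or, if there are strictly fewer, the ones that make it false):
is true only for:
  f=False, h=False, p=False;
  f=False, h=True, p=False;
  f=True, h=False, p=False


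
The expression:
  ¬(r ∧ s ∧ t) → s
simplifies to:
s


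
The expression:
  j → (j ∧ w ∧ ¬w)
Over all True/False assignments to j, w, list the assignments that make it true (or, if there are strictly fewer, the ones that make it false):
is true only for:
  j=False, w=False;
  j=False, w=True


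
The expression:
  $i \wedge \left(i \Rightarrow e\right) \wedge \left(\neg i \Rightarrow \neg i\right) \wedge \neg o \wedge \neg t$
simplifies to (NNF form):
$e \wedge i \wedge \neg o \wedge \neg t$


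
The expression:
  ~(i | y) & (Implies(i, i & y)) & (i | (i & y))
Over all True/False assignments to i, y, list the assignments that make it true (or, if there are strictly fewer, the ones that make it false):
is never true.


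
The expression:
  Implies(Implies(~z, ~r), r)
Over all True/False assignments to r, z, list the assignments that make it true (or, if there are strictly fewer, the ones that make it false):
is true only for:
  r=True, z=False;
  r=True, z=True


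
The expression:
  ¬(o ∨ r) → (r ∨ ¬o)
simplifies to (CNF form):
True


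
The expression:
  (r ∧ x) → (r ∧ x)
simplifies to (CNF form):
True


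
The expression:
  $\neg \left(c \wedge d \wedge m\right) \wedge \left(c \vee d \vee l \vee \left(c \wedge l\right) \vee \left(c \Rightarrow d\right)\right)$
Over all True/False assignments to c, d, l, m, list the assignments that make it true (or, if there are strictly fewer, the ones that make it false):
is false only for:
  c=True, d=True, l=False, m=True;
  c=True, d=True, l=True, m=True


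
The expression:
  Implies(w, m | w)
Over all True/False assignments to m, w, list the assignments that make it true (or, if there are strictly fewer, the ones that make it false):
is always true.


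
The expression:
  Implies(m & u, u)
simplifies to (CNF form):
True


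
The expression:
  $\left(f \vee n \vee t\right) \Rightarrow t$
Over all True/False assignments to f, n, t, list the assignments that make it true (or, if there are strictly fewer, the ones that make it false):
is false only for:
  f=False, n=True, t=False;
  f=True, n=False, t=False;
  f=True, n=True, t=False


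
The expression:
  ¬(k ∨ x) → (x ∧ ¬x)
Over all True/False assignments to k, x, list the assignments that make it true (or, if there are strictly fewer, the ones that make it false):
is false only for:
  k=False, x=False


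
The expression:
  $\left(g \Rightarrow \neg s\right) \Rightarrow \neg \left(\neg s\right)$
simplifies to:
$s$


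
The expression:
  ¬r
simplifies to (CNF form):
¬r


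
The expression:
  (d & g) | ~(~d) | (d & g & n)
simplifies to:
d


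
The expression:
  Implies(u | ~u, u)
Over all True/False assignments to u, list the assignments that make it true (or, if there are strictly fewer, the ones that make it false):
is true only for:
  u=True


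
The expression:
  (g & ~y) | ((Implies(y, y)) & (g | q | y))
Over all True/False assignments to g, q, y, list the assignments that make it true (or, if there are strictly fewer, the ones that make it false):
is false only for:
  g=False, q=False, y=False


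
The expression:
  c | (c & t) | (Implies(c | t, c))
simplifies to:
c | ~t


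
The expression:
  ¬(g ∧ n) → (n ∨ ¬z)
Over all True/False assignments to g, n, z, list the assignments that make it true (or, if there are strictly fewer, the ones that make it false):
is false only for:
  g=False, n=False, z=True;
  g=True, n=False, z=True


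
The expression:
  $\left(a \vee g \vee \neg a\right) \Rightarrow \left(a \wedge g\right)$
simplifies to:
$a \wedge g$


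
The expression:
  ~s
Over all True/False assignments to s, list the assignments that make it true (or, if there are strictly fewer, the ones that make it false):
is true only for:
  s=False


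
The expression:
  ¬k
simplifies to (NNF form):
¬k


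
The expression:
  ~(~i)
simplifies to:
i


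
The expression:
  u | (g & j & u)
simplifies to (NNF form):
u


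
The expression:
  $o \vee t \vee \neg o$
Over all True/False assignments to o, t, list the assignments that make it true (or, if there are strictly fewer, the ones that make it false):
is always true.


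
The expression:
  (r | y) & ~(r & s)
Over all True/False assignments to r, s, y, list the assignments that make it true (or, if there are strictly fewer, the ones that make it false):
is true only for:
  r=False, s=False, y=True;
  r=False, s=True, y=True;
  r=True, s=False, y=False;
  r=True, s=False, y=True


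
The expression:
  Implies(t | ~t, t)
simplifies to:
t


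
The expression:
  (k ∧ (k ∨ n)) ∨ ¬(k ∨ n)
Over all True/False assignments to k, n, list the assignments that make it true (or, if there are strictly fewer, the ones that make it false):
is false only for:
  k=False, n=True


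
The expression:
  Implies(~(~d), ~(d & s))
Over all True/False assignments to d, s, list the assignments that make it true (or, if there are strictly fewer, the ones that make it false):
is false only for:
  d=True, s=True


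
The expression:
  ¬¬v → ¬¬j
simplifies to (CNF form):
j ∨ ¬v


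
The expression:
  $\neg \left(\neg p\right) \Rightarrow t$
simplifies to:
$t \vee \neg p$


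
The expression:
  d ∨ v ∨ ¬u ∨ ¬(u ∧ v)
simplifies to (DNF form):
True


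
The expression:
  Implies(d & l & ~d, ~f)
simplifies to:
True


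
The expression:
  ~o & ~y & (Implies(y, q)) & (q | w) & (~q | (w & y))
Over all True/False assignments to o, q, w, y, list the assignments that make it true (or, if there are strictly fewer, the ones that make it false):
is true only for:
  o=False, q=False, w=True, y=False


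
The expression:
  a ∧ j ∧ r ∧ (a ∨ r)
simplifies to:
a ∧ j ∧ r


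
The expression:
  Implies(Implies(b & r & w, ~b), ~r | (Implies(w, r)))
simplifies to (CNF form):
True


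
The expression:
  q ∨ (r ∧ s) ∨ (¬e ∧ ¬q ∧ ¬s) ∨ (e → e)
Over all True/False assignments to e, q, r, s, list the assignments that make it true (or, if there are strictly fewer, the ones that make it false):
is always true.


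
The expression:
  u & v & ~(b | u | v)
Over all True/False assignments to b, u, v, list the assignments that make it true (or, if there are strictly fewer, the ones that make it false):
is never true.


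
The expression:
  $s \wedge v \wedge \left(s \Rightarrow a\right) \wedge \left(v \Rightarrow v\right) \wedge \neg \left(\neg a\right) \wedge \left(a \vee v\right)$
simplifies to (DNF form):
$a \wedge s \wedge v$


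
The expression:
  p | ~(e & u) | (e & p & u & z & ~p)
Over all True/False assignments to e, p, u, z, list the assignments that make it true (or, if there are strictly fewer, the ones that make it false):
is false only for:
  e=True, p=False, u=True, z=False;
  e=True, p=False, u=True, z=True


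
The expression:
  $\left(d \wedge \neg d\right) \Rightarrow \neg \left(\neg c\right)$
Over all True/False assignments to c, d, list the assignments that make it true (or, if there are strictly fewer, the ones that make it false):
is always true.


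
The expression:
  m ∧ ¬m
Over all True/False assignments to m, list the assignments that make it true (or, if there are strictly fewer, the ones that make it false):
is never true.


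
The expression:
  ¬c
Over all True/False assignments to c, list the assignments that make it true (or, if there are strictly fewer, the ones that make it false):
is true only for:
  c=False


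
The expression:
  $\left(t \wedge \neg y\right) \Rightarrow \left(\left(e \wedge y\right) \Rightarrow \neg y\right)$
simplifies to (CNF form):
$\text{True}$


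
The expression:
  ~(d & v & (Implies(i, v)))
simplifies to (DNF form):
~d | ~v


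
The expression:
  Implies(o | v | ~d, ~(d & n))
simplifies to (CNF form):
(~d | ~n | ~o) & (~d | ~n | ~v)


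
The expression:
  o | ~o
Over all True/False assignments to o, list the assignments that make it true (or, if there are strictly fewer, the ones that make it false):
is always true.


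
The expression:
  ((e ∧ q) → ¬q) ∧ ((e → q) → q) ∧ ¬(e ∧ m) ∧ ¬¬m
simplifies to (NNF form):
m ∧ q ∧ ¬e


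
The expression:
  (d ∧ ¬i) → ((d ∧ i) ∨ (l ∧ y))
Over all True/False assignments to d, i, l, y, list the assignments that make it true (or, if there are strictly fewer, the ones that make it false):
is false only for:
  d=True, i=False, l=False, y=False;
  d=True, i=False, l=False, y=True;
  d=True, i=False, l=True, y=False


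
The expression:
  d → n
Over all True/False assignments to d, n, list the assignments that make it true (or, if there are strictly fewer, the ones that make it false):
is false only for:
  d=True, n=False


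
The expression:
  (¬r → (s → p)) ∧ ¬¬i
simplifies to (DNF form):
(i ∧ p) ∨ (i ∧ r) ∨ (i ∧ ¬s)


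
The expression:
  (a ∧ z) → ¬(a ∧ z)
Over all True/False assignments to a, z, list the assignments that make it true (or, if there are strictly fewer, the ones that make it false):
is false only for:
  a=True, z=True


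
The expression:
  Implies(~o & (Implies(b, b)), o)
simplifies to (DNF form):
o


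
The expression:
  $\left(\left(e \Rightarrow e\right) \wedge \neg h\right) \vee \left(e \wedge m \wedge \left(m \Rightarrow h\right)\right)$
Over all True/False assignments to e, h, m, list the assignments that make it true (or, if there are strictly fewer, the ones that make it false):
is false only for:
  e=False, h=True, m=False;
  e=False, h=True, m=True;
  e=True, h=True, m=False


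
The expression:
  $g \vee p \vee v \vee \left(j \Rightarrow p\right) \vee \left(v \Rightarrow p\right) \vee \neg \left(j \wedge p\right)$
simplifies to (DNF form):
$\text{True}$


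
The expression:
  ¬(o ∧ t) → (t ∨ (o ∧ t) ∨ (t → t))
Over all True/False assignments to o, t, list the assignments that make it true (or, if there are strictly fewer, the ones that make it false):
is always true.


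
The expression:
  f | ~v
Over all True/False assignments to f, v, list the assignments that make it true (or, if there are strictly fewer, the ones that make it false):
is false only for:
  f=False, v=True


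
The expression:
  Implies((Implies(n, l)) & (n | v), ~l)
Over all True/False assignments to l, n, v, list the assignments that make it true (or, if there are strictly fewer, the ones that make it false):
is false only for:
  l=True, n=False, v=True;
  l=True, n=True, v=False;
  l=True, n=True, v=True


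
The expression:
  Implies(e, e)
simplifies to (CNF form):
True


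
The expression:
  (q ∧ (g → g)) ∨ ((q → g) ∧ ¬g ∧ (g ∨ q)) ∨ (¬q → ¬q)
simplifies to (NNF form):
True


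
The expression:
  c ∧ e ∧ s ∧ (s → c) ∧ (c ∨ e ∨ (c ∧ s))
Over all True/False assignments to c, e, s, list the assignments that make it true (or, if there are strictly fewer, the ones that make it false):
is true only for:
  c=True, e=True, s=True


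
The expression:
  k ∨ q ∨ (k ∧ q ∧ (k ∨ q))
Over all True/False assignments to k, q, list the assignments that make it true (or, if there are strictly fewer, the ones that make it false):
is false only for:
  k=False, q=False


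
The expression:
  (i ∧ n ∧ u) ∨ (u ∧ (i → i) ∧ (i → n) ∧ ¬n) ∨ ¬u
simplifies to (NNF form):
(i ∧ n) ∨ (¬i ∧ ¬n) ∨ ¬u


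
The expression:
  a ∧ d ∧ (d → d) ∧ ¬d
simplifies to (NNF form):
False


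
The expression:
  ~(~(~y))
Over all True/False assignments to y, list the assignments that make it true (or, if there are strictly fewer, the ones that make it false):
is true only for:
  y=False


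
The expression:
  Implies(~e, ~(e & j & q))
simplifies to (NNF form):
True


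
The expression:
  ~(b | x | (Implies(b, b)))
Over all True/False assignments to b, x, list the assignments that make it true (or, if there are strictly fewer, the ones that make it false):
is never true.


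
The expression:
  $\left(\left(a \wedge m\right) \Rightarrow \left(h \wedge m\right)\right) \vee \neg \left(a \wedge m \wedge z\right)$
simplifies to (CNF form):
$h \vee \neg a \vee \neg m \vee \neg z$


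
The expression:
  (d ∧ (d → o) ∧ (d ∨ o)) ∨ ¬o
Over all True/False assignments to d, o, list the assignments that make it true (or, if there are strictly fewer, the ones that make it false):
is false only for:
  d=False, o=True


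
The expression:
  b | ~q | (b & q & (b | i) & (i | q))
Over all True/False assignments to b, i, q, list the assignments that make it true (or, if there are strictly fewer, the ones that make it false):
is false only for:
  b=False, i=False, q=True;
  b=False, i=True, q=True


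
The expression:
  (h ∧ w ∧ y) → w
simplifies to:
True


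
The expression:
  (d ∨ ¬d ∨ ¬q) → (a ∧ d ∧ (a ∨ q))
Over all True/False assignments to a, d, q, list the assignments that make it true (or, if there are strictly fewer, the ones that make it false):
is true only for:
  a=True, d=True, q=False;
  a=True, d=True, q=True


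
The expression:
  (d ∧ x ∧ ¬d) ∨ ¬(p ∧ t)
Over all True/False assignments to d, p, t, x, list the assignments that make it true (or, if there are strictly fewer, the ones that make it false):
is false only for:
  d=False, p=True, t=True, x=False;
  d=False, p=True, t=True, x=True;
  d=True, p=True, t=True, x=False;
  d=True, p=True, t=True, x=True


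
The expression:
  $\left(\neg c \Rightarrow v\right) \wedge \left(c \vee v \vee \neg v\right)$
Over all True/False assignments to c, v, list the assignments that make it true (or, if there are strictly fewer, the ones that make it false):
is false only for:
  c=False, v=False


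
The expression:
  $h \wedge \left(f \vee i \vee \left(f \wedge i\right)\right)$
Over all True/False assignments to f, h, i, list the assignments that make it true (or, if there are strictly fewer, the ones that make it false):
is true only for:
  f=False, h=True, i=True;
  f=True, h=True, i=False;
  f=True, h=True, i=True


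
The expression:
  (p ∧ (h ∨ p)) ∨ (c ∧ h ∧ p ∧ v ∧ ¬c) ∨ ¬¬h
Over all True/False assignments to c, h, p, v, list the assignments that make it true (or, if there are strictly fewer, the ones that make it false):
is false only for:
  c=False, h=False, p=False, v=False;
  c=False, h=False, p=False, v=True;
  c=True, h=False, p=False, v=False;
  c=True, h=False, p=False, v=True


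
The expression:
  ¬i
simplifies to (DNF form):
¬i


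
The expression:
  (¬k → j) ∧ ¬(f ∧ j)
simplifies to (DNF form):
(j ∧ ¬f) ∨ (k ∧ ¬j)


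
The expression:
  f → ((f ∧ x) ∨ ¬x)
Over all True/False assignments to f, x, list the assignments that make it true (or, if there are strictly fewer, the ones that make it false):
is always true.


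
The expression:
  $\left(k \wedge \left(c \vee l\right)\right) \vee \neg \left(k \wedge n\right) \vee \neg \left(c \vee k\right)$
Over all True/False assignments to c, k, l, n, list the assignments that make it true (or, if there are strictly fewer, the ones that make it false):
is false only for:
  c=False, k=True, l=False, n=True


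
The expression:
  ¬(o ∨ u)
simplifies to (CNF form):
¬o ∧ ¬u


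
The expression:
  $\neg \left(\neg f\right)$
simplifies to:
$f$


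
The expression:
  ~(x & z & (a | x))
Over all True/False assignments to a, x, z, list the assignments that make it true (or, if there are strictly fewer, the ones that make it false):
is false only for:
  a=False, x=True, z=True;
  a=True, x=True, z=True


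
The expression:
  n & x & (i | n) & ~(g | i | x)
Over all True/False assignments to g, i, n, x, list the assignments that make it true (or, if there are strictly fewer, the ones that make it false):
is never true.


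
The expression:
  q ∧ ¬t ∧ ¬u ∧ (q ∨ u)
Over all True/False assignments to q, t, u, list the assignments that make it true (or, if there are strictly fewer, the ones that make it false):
is true only for:
  q=True, t=False, u=False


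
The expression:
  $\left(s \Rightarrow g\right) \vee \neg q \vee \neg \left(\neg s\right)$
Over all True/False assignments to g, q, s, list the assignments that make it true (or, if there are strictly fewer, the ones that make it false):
is always true.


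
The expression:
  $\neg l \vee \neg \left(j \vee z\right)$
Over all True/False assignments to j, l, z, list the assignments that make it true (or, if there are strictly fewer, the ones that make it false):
is false only for:
  j=False, l=True, z=True;
  j=True, l=True, z=False;
  j=True, l=True, z=True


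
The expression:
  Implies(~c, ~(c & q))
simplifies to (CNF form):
True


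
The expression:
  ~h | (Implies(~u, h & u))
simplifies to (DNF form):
u | ~h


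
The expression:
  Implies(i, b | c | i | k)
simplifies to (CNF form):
True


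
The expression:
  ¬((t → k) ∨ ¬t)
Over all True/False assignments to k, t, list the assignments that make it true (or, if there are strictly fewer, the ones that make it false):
is true only for:
  k=False, t=True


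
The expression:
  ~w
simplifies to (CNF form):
~w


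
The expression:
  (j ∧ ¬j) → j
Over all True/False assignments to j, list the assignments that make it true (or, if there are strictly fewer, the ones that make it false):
is always true.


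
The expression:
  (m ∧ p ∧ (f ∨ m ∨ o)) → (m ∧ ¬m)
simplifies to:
¬m ∨ ¬p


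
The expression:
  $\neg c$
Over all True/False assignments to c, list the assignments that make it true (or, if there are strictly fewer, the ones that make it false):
is true only for:
  c=False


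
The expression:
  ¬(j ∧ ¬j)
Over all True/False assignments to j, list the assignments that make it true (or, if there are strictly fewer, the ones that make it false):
is always true.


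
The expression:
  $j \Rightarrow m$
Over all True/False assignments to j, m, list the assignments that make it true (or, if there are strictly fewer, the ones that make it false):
is false only for:
  j=True, m=False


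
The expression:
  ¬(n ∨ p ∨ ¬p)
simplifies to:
False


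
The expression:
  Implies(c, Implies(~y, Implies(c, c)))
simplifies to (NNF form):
True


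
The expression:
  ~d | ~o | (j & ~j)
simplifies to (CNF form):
~d | ~o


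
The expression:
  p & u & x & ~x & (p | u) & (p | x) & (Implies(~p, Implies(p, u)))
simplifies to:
False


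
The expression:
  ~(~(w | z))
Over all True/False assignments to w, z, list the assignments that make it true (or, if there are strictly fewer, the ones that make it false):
is false only for:
  w=False, z=False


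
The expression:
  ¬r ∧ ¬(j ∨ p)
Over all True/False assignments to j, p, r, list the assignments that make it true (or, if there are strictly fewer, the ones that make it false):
is true only for:
  j=False, p=False, r=False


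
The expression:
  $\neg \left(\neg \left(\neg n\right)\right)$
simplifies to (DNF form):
$\neg n$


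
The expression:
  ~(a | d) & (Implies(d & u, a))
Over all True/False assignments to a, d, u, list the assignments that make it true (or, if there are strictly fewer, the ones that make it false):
is true only for:
  a=False, d=False, u=False;
  a=False, d=False, u=True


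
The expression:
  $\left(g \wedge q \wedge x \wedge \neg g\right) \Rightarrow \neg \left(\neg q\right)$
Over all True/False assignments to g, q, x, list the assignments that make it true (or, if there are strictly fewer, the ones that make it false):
is always true.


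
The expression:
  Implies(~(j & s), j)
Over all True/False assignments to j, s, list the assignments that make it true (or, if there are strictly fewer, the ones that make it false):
is true only for:
  j=True, s=False;
  j=True, s=True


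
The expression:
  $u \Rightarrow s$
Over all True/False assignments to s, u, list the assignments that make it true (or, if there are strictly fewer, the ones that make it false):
is false only for:
  s=False, u=True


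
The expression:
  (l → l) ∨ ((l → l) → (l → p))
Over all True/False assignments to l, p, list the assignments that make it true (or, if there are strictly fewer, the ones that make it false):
is always true.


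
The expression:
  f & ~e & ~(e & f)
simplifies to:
f & ~e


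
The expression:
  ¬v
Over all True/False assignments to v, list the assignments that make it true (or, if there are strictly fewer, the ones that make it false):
is true only for:
  v=False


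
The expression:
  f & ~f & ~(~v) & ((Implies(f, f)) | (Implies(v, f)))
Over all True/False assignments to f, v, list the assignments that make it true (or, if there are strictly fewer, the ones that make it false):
is never true.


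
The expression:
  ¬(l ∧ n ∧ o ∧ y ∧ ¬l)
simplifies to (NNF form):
True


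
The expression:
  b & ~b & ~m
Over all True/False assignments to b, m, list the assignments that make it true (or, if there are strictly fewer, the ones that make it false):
is never true.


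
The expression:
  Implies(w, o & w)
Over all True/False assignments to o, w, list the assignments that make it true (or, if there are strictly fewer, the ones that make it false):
is false only for:
  o=False, w=True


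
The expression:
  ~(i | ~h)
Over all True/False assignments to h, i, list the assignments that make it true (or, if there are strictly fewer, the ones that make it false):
is true only for:
  h=True, i=False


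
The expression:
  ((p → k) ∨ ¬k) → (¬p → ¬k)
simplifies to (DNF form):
p ∨ ¬k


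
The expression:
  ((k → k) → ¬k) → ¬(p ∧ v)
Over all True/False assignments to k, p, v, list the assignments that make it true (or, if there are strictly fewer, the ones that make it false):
is false only for:
  k=False, p=True, v=True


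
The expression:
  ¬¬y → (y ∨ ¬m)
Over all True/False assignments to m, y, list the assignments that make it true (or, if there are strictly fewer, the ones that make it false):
is always true.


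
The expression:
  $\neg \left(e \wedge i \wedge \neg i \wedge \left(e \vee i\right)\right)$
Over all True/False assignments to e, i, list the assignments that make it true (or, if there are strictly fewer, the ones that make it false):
is always true.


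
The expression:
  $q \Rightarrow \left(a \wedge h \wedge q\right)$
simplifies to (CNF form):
$\left(a \vee \neg q\right) \wedge \left(h \vee \neg q\right)$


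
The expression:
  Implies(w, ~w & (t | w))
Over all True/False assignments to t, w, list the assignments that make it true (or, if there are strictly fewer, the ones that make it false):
is true only for:
  t=False, w=False;
  t=True, w=False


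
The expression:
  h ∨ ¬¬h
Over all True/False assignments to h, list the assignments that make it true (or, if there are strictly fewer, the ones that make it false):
is true only for:
  h=True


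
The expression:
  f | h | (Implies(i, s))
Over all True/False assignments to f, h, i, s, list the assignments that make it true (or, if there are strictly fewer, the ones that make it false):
is false only for:
  f=False, h=False, i=True, s=False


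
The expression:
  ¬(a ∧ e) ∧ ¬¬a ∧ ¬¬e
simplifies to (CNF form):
False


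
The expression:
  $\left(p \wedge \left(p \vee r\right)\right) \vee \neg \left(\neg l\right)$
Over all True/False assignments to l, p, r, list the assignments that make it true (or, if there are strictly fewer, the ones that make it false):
is false only for:
  l=False, p=False, r=False;
  l=False, p=False, r=True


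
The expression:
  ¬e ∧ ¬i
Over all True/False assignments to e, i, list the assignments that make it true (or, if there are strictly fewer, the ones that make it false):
is true only for:
  e=False, i=False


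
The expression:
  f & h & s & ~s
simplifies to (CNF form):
False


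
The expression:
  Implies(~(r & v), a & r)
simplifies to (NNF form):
r & (a | v)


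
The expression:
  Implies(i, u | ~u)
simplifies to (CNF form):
True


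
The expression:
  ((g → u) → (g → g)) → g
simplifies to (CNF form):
g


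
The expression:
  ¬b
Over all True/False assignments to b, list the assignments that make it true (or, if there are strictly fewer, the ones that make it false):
is true only for:
  b=False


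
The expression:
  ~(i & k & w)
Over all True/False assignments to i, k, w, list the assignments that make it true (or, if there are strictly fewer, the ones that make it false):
is false only for:
  i=True, k=True, w=True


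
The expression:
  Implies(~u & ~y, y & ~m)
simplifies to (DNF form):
u | y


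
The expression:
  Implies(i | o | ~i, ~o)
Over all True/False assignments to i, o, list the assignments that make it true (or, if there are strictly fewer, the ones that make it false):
is true only for:
  i=False, o=False;
  i=True, o=False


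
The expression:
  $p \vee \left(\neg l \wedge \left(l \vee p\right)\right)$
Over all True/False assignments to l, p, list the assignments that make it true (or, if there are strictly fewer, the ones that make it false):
is true only for:
  l=False, p=True;
  l=True, p=True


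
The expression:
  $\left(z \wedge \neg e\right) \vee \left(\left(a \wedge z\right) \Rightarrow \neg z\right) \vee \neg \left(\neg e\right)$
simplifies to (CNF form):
$\text{True}$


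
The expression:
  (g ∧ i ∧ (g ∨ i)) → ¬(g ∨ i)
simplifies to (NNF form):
¬g ∨ ¬i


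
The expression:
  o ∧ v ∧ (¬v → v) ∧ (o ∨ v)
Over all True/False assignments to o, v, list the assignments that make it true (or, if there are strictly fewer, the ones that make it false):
is true only for:
  o=True, v=True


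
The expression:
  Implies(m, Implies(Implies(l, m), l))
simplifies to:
l | ~m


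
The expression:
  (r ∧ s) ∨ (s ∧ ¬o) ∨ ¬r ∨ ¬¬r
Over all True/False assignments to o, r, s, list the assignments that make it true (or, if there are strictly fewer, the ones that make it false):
is always true.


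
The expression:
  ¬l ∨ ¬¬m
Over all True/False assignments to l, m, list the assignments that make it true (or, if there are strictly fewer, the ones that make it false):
is false only for:
  l=True, m=False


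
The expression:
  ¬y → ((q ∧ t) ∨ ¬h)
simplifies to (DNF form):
y ∨ (q ∧ t) ∨ ¬h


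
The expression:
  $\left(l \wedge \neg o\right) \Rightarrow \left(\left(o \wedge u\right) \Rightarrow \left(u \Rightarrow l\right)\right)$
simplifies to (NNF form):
$\text{True}$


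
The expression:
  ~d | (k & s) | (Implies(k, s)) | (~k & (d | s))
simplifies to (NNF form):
s | ~d | ~k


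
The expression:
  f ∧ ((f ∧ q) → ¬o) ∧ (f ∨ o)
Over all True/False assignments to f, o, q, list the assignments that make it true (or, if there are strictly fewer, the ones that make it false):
is true only for:
  f=True, o=False, q=False;
  f=True, o=False, q=True;
  f=True, o=True, q=False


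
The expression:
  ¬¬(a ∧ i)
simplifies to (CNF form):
a ∧ i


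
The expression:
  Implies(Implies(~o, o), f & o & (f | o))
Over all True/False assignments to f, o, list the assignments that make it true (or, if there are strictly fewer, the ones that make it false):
is false only for:
  f=False, o=True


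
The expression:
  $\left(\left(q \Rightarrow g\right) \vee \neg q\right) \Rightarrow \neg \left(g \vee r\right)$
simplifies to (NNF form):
$\neg g \wedge \left(q \vee \neg r\right)$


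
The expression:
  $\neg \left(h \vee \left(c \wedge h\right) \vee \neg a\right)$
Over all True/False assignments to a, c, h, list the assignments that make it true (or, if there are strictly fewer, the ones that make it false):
is true only for:
  a=True, c=False, h=False;
  a=True, c=True, h=False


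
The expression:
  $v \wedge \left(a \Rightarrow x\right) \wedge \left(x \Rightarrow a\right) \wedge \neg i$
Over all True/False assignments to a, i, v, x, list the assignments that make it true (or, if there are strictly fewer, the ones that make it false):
is true only for:
  a=False, i=False, v=True, x=False;
  a=True, i=False, v=True, x=True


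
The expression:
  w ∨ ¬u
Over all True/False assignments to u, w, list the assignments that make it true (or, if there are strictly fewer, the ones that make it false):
is false only for:
  u=True, w=False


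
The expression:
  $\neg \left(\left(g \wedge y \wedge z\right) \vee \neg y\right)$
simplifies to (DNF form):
$\left(y \wedge \neg g\right) \vee \left(y \wedge \neg z\right)$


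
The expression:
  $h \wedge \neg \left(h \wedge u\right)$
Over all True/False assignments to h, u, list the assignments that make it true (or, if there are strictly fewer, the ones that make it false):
is true only for:
  h=True, u=False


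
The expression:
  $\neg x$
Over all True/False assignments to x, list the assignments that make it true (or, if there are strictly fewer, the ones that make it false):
is true only for:
  x=False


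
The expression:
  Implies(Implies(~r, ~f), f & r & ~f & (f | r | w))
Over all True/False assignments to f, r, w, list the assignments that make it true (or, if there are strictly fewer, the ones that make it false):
is true only for:
  f=True, r=False, w=False;
  f=True, r=False, w=True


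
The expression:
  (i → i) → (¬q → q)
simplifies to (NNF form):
q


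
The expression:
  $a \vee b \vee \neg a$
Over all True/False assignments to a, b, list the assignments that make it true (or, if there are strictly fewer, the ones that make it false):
is always true.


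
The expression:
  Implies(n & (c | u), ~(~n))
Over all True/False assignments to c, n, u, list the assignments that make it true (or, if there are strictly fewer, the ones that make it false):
is always true.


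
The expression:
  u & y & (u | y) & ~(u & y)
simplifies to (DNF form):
False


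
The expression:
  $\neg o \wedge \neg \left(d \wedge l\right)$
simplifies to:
$\neg o \wedge \left(\neg d \vee \neg l\right)$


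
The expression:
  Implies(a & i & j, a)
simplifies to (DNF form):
True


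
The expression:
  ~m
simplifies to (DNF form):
~m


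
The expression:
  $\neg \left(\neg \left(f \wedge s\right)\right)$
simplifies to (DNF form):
$f \wedge s$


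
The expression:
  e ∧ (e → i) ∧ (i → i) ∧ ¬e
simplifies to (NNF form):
False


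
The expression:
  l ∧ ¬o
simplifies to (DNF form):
l ∧ ¬o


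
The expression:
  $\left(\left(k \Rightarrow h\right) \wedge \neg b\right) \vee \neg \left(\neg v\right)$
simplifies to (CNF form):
$\left(v \vee \neg b\right) \wedge \left(h \vee v \vee \neg k\right)$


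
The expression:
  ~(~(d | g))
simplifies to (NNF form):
d | g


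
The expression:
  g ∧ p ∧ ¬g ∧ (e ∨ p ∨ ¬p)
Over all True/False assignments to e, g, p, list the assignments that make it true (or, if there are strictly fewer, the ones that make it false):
is never true.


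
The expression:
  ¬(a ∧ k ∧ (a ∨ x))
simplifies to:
¬a ∨ ¬k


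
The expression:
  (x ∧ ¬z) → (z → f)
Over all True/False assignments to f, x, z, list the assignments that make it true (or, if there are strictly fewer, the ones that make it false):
is always true.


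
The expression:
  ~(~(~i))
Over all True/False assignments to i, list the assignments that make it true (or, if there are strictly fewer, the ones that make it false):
is true only for:
  i=False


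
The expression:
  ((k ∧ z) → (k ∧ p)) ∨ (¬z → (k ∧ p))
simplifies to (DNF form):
True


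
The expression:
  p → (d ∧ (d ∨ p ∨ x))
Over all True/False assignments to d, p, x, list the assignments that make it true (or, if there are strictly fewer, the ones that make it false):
is false only for:
  d=False, p=True, x=False;
  d=False, p=True, x=True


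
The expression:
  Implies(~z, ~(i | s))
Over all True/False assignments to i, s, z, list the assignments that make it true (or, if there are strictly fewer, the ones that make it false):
is false only for:
  i=False, s=True, z=False;
  i=True, s=False, z=False;
  i=True, s=True, z=False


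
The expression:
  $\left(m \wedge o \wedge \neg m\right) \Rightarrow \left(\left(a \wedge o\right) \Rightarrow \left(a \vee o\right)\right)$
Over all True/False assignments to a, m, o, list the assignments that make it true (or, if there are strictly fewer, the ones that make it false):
is always true.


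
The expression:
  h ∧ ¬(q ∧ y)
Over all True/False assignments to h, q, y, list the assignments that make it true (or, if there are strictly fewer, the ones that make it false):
is true only for:
  h=True, q=False, y=False;
  h=True, q=False, y=True;
  h=True, q=True, y=False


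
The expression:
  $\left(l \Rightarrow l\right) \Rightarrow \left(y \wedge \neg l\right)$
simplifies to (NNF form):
$y \wedge \neg l$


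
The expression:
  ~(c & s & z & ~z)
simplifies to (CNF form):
True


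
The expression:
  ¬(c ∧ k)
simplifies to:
¬c ∨ ¬k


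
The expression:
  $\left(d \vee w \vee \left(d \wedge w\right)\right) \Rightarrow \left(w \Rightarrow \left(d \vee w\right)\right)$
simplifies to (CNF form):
$\text{True}$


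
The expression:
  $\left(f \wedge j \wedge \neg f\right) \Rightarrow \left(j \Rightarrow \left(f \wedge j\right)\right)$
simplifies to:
$\text{True}$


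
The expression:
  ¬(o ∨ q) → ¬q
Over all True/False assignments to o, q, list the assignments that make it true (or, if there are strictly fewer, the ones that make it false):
is always true.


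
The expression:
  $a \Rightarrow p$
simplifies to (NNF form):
$p \vee \neg a$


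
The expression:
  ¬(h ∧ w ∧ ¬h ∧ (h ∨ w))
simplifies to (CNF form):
True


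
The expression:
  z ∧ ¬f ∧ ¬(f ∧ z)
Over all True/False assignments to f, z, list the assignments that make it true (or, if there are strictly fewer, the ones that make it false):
is true only for:
  f=False, z=True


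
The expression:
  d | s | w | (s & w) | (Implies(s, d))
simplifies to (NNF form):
True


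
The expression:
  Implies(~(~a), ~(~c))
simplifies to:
c | ~a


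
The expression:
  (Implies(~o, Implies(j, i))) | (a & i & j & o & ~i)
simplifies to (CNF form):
i | o | ~j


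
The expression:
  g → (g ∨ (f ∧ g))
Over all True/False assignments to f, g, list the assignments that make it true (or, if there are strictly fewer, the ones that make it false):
is always true.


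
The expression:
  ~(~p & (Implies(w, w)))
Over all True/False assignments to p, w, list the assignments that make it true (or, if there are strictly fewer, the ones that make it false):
is true only for:
  p=True, w=False;
  p=True, w=True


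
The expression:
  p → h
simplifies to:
h ∨ ¬p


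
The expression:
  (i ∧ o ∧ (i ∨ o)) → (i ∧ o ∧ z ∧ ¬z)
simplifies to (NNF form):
¬i ∨ ¬o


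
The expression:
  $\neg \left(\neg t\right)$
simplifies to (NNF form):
$t$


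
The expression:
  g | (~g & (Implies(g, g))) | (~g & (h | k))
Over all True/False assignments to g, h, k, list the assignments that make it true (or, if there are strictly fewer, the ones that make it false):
is always true.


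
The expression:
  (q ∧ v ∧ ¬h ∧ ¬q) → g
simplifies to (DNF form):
True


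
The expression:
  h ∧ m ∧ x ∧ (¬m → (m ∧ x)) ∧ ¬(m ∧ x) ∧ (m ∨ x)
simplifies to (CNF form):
False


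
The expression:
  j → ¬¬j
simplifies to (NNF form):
True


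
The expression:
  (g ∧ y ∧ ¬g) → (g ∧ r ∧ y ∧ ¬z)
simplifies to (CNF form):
True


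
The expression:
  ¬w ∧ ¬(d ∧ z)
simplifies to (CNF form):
¬w ∧ (¬d ∨ ¬z)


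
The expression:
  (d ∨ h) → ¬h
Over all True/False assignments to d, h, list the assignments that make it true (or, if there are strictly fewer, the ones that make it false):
is true only for:
  d=False, h=False;
  d=True, h=False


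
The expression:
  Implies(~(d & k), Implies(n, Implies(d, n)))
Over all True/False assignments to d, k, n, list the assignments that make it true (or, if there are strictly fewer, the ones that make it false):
is always true.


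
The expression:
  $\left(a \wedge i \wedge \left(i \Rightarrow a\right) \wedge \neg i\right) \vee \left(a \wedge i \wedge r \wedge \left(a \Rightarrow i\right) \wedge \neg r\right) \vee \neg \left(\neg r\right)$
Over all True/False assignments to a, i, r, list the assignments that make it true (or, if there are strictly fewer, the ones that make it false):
is true only for:
  a=False, i=False, r=True;
  a=False, i=True, r=True;
  a=True, i=False, r=True;
  a=True, i=True, r=True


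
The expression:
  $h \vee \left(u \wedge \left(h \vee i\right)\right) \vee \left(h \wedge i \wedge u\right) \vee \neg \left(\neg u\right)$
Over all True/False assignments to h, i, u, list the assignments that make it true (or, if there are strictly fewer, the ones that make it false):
is false only for:
  h=False, i=False, u=False;
  h=False, i=True, u=False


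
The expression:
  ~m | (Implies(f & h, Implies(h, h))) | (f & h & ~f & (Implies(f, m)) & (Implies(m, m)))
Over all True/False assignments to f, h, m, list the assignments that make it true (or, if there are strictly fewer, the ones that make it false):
is always true.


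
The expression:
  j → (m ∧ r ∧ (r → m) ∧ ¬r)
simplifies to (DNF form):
¬j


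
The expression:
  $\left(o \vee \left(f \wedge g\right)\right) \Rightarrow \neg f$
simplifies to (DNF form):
$\left(\neg g \wedge \neg o\right) \vee \neg f$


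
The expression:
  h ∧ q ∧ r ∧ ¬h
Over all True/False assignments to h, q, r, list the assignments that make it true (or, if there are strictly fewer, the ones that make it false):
is never true.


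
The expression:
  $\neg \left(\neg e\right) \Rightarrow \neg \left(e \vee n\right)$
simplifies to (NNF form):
$\neg e$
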